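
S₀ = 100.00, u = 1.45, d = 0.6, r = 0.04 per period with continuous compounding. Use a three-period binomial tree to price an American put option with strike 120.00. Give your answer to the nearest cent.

35.36

Risk-neutral probability p = (e^0.04 − 0.6)/(1.45 − 0.6) = 0.4408/0.8500 = 0.5186
Terminal stock prices: S_uuu = 304.9, S_uud = 126.1, S_udd = 52.2, S_ddd = 21.6
Terminal payoffs (K − S): max(-184.9, 0) = 0, max(-6.15, 0) = 0, max(67.8, 0) = 67.8, max(98.4, 0) = 98.4
Node uu (S = 210.2): continuation = e^(−0.04)·[0.5186·0.0000 + 0.4814·0.0000] = 0.0000; exercise value = 0.0000 ≤ continuation, so V_uu = 0.0000
Node ud (S = 87): continuation = e^(−0.04)·[0.5186·0.0000 + 0.4814·67.8000] = 31.3591; exercise value = 33.0000 > continuation, so V_ud = 33.0000 (exercise)
Node dd (S = 36): continuation = e^(−0.04)·[0.5186·67.8000 + 0.4814·98.4000] = 79.2947; exercise value = 84.0000 > continuation, so V_dd = 84.0000 (exercise)
Node u (S = 145): continuation = e^(−0.04)·[0.5186·0.0000 + 0.4814·33.0000] = 15.2633; exercise value = 0.0000 ≤ continuation, so V_u = 15.2633
Node d (S = 60): continuation = e^(−0.04)·[0.5186·33.0000 + 0.4814·84.0000] = 55.2947; exercise value = 60.0000 > continuation, so V_d = 60.0000 (exercise)
Node 0 (S = 100): continuation = e^(−0.04)·[0.5186·15.2633 + 0.4814·60.0000] = 35.3566; exercise value = 20.0000 ≤ continuation, so V_0 = 35.3566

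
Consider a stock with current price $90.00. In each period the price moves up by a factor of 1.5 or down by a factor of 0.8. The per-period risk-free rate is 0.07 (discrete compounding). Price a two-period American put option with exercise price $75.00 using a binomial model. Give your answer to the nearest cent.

$5.73

Risk-neutral probability p = (1 + 0.07 − 0.8)/(1.5 − 0.8) = 0.2700/0.7000 = 0.3857
Terminal stock prices: S_uu = 202.5, S_ud = 108, S_dd = 57.6
Terminal payoffs (K − S): max(-127.5, 0) = 0, max(-33, 0) = 0, max(17.4, 0) = 17.4
Node u (S = 135): continuation = 1/1.07·[0.3857·0.0000 + 0.6143·0.0000] = 0.0000; exercise value = 0.0000 ≤ continuation, so V_u = 0.0000
Node d (S = 72): continuation = 1/1.07·[0.3857·0.0000 + 0.6143·17.4000] = 9.9893; exercise value = 3.0000 ≤ continuation, so V_d = 9.9893
Node 0 (S = 90): continuation = 1/1.07·[0.3857·0.0000 + 0.6143·9.9893] = 5.7349; exercise value = 0.0000 ≤ continuation, so V_0 = 5.7349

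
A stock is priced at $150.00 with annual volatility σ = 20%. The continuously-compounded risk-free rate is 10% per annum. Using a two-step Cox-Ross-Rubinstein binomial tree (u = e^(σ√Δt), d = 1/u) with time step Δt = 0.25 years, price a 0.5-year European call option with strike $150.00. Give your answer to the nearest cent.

CRR parameters: u = e^(σ√Δt) = e^(0.2·√0.25) = 1.1052, d = 1/u = 0.9048
Per-period rate: rΔt = 0.1·0.25 = 0.025, so R = e^0.025 = 1.0253
Risk-neutral probability p = (e^0.025 − 0.9048)/(1.1052 − 0.9048) = 0.1205/0.2003 = 0.6014
Terminal stock prices: S_uu = 183.2, S_ud = 150, S_dd = 122.8
Terminal payoffs (S − K): max(33.21, 0) = 33.21, max(0, 0) = 0, max(-27.19, 0) = 0
Node u (S = 165.8): V_u = e^(−0.025)·[0.6014·33.2104 + 0.3986·0.0000] = 19.4792
Node d (S = 135.7): V_d = e^(−0.025)·[0.6014·0.0000 + 0.3986·0.0000] = 0.0000
Node 0 (S = 150): V_0 = e^(−0.025)·[0.6014·19.4792 + 0.3986·0.0000] = 11.4253

$11.43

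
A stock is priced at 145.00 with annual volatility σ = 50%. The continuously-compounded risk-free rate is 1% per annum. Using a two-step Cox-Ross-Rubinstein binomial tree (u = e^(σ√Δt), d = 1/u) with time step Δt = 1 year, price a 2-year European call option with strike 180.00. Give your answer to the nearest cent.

CRR parameters: u = e^(σ√Δt) = e^(0.5·√1) = 1.6487, d = 1/u = 0.6065
Per-period rate: rΔt = 0.01·1 = 0.01, so R = e^0.01 = 1.0101
Risk-neutral probability p = (e^0.01 − 0.6065)/(1.6487 − 0.6065) = 0.4035/1.0422 = 0.3872
Terminal stock prices: S_uu = 394.2, S_ud = 145, S_dd = 53.34
Terminal payoffs (S − K): max(214.2, 0) = 214.2, max(-35, 0) = 0, max(-126.7, 0) = 0
Node u (S = 239.1): V_u = e^(−0.01)·[0.3872·214.1509 + 0.6128·0.0000] = 82.0908
Node d (S = 87.95): V_d = e^(−0.01)·[0.3872·0.0000 + 0.6128·0.0000] = 0.0000
Node 0 (S = 145): V_0 = e^(−0.01)·[0.3872·82.0908 + 0.6128·0.0000] = 31.4680

31.47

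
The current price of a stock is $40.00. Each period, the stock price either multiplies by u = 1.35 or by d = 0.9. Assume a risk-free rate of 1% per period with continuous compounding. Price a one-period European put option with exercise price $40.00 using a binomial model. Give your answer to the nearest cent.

Risk-neutral probability p = (e^0.01 − 0.9)/(1.35 − 0.9) = 0.1101/0.4500 = 0.2446
Terminal stock prices: S_u = 54, S_d = 36
Terminal payoffs (K − S): max(-14, 0) = 0, max(4, 0) = 4
Node 0 (S = 40): V_0 = e^(−0.01)·[0.2446·0.0000 + 0.7554·4.0000] = 2.9917

$2.99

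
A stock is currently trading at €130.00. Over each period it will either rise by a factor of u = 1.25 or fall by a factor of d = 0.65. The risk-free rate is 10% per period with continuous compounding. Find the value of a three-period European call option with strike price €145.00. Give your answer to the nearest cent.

€35.22

Risk-neutral probability p = (e^0.1 − 0.65)/(1.25 − 0.65) = 0.4552/0.6000 = 0.7586
Terminal stock prices: S_uuu = 253.9, S_uud = 132, S_udd = 68.66, S_ddd = 35.7
Terminal payoffs (S − K): max(108.9, 0) = 108.9, max(-12.97, 0) = 0, max(-76.34, 0) = 0, max(-109.3, 0) = 0
Node uu (S = 203.1): V_uu = e^(−0.1)·[0.7586·108.9062 + 0.2414·0.0000] = 74.7561
Node ud (S = 105.6): V_ud = e^(−0.1)·[0.7586·0.0000 + 0.2414·0.0000] = 0.0000
Node dd (S = 54.93): V_dd = e^(−0.1)·[0.7586·0.0000 + 0.2414·0.0000] = 0.0000
Node u (S = 162.5): V_u = e^(−0.1)·[0.7586·74.7561 + 0.2414·0.0000] = 51.3145
Node d (S = 84.5): V_d = e^(−0.1)·[0.7586·0.0000 + 0.2414·0.0000] = 0.0000
Node 0 (S = 130): V_0 = e^(−0.1)·[0.7586·51.3145 + 0.2414·0.0000] = 35.2236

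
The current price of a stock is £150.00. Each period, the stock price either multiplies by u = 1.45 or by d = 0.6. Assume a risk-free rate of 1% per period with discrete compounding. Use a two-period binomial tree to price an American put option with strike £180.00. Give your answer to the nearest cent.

Risk-neutral probability p = (1 + 0.01 − 0.6)/(1.45 − 0.6) = 0.4100/0.8500 = 0.4824
Terminal stock prices: S_uu = 315.4, S_ud = 130.5, S_dd = 54
Terminal payoffs (K − S): max(-135.4, 0) = 0, max(49.5, 0) = 49.5, max(126, 0) = 126
Node u (S = 217.5): continuation = 1/1.01·[0.4824·0.0000 + 0.5176·49.5000] = 25.3698; exercise value = 0.0000 ≤ continuation, so V_u = 25.3698
Node d (S = 90): continuation = 1/1.01·[0.4824·49.5000 + 0.5176·126.0000] = 88.2178; exercise value = 90.0000 > continuation, so V_d = 90.0000 (exercise)
Node 0 (S = 150): continuation = 1/1.01·[0.4824·25.3698 + 0.5176·90.0000] = 58.2430; exercise value = 30.0000 ≤ continuation, so V_0 = 58.2430

£58.24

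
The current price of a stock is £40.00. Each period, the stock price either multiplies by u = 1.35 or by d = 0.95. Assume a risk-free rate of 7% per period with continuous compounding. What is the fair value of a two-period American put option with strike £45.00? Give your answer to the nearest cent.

Risk-neutral probability p = (e^0.07 − 0.95)/(1.35 − 0.95) = 0.1225/0.4000 = 0.3063
Terminal stock prices: S_uu = 72.9, S_ud = 51.3, S_dd = 36.1
Terminal payoffs (K − S): max(-27.9, 0) = 0, max(-6.3, 0) = 0, max(8.9, 0) = 8.9
Node u (S = 54): continuation = e^(−0.07)·[0.3063·0.0000 + 0.6937·0.0000] = 0.0000; exercise value = 0.0000 ≤ continuation, so V_u = 0.0000
Node d (S = 38): continuation = e^(−0.07)·[0.3063·0.0000 + 0.6937·8.9000] = 5.7568; exercise value = 7.0000 > continuation, so V_d = 7.0000 (exercise)
Node 0 (S = 40): continuation = e^(−0.07)·[0.3063·0.0000 + 0.6937·7.0000] = 4.5278; exercise value = 5.0000 > continuation, so V_0 = 5.0000 (exercise)

£5.00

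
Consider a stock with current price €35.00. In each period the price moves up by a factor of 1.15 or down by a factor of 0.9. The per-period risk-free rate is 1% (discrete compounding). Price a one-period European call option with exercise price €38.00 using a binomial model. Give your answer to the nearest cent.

€0.98

Risk-neutral probability p = (1 + 0.01 − 0.9)/(1.15 − 0.9) = 0.1100/0.2500 = 0.4400
Terminal stock prices: S_u = 40.25, S_d = 31.5
Terminal payoffs (S − K): max(2.25, 0) = 2.25, max(-6.5, 0) = 0
Node 0 (S = 35): V_0 = 1/1.01·[0.4400·2.2500 + 0.5600·0.0000] = 0.9802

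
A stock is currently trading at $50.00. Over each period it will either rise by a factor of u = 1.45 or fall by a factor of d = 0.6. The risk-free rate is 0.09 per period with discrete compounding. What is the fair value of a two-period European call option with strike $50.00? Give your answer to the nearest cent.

$15.42

Risk-neutral probability p = (1 + 0.09 − 0.6)/(1.45 − 0.6) = 0.4900/0.8500 = 0.5765
Terminal stock prices: S_uu = 105.1, S_ud = 43.5, S_dd = 18
Terminal payoffs (S − K): max(55.12, 0) = 55.12, max(-6.5, 0) = 0, max(-32, 0) = 0
Node u (S = 72.5): V_u = 1/1.09·[0.5765·55.1250 + 0.4235·0.0000] = 29.1541
Node d (S = 30): V_d = 1/1.09·[0.5765·0.0000 + 0.4235·0.0000] = 0.0000
Node 0 (S = 50): V_0 = 1/1.09·[0.5765·29.1541 + 0.4235·0.0000] = 15.4188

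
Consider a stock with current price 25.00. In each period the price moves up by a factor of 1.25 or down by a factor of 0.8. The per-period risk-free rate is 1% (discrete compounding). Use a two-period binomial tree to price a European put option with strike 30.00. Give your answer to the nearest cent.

6.34

Risk-neutral probability p = (1 + 0.01 − 0.8)/(1.25 − 0.8) = 0.2100/0.4500 = 0.4667
Terminal stock prices: S_uu = 39.06, S_ud = 25, S_dd = 16
Terminal payoffs (K − S): max(-9.062, 0) = 0, max(5, 0) = 5, max(14, 0) = 14
Node u (S = 31.25): V_u = 1/1.01·[0.4667·0.0000 + 0.5333·5.0000] = 2.6403
Node d (S = 20): V_d = 1/1.01·[0.4667·5.0000 + 0.5333·14.0000] = 9.7030
Node 0 (S = 25): V_0 = 1/1.01·[0.4667·2.6403 + 0.5333·9.7030] = 6.3436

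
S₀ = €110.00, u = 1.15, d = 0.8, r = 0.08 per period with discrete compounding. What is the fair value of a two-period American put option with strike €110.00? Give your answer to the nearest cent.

€5.28

Risk-neutral probability p = (1 + 0.08 − 0.8)/(1.15 − 0.8) = 0.2800/0.3500 = 0.8000
Terminal stock prices: S_uu = 145.5, S_ud = 101.2, S_dd = 70.4
Terminal payoffs (K − S): max(-35.47, 0) = 0, max(8.8, 0) = 8.8, max(39.6, 0) = 39.6
Node u (S = 126.5): continuation = 1/1.08·[0.8000·0.0000 + 0.2000·8.8000] = 1.6296; exercise value = 0.0000 ≤ continuation, so V_u = 1.6296
Node d (S = 88): continuation = 1/1.08·[0.8000·8.8000 + 0.2000·39.6000] = 13.8519; exercise value = 22.0000 > continuation, so V_d = 22.0000 (exercise)
Node 0 (S = 110): continuation = 1/1.08·[0.8000·1.6296 + 0.2000·22.0000] = 5.2812; exercise value = 0.0000 ≤ continuation, so V_0 = 5.2812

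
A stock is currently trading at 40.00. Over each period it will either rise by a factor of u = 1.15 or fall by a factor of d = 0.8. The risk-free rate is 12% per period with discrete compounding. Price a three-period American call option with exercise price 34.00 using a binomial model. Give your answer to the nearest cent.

15.87

Risk-neutral probability p = (1 + 0.12 − 0.8)/(1.15 − 0.8) = 0.3200/0.3500 = 0.9143
Terminal stock prices: S_uuu = 60.83, S_uud = 42.32, S_udd = 29.44, S_ddd = 20.48
Terminal payoffs (S − K): max(26.83, 0) = 26.83, max(8.32, 0) = 8.32, max(-4.56, 0) = 0, max(-13.52, 0) = 0
Node uu (S = 52.9): continuation = 1/1.12·[0.9143·26.8350 + 0.0857·8.3200] = 22.5429; exercise value = 18.9000 ≤ continuation, so V_uu = 22.5429
Node ud (S = 36.8): continuation = 1/1.12·[0.9143·8.3200 + 0.0857·0.0000] = 6.7918; exercise value = 2.8000 ≤ continuation, so V_ud = 6.7918
Node dd (S = 25.6): continuation = 1/1.12·[0.9143·0.0000 + 0.0857·0.0000] = 0.0000; exercise value = 0.0000 ≤ continuation, so V_dd = 0.0000
Node u (S = 46): continuation = 1/1.12·[0.9143·22.5429 + 0.0857·6.7918] = 18.9221; exercise value = 12.0000 ≤ continuation, so V_u = 18.9221
Node d (S = 32): continuation = 1/1.12·[0.9143·6.7918 + 0.0857·0.0000] = 5.5444; exercise value = 0.0000 ≤ continuation, so V_d = 5.5444
Node 0 (S = 40): continuation = 1/1.12·[0.9143·18.9221 + 0.0857·5.5444] = 15.8709; exercise value = 6.0000 ≤ continuation, so V_0 = 15.8709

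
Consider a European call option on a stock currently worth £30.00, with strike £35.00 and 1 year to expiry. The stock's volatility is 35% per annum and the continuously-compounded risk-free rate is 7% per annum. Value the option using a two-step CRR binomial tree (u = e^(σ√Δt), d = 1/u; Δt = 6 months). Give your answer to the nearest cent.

CRR parameters: u = e^(σ√Δt) = e^(0.35·√0.5) = 1.2808, d = 1/u = 0.7808
Per-period rate: rΔt = 0.07·0.5 = 0.035, so R = e^0.035 = 1.0356
Risk-neutral probability p = (e^0.035 − 0.7808)/(1.2808 − 0.7808) = 0.2549/0.5000 = 0.5097
Terminal stock prices: S_uu = 49.21, S_ud = 30, S_dd = 18.29
Terminal payoffs (S − K): max(14.21, 0) = 14.21, max(-5, 0) = 0, max(-16.71, 0) = 0
Node u (S = 38.42): V_u = e^(−0.035)·[0.5097·14.2137 + 0.4903·0.0000] = 6.9952
Node d (S = 23.42): V_d = e^(−0.035)·[0.5097·0.0000 + 0.4903·0.0000] = 0.0000
Node 0 (S = 30): V_0 = e^(−0.035)·[0.5097·6.9952 + 0.4903·0.0000] = 3.4427

£3.44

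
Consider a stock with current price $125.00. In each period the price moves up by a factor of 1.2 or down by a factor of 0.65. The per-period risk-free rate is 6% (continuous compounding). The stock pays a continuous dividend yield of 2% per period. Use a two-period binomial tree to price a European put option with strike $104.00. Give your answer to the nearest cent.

$6.17

Per-period risk-free factor R = e^0.06 = 1.0618; dividend-adjusted growth = e^(0.06−0.02) = 1.0408.
Risk-neutral probability p = (1.0408 − 0.65)/(1.2 − 0.65) = 0.3908/0.5500 = 0.7106
Terminal stock prices: S_uu = 180, S_ud = 97.5, S_dd = 52.81
Terminal payoffs (K − S): max(-76, 0) = 0, max(6.5, 0) = 6.5, max(51.19, 0) = 51.19
Node u (S = 150): V_u = e^(−0.06)·[0.7106·0.0000 + 0.2894·6.5000] = 1.7718
Node d (S = 81.25): V_d = e^(−0.06)·[0.7106·6.5000 + 0.2894·51.1875] = 18.3024
Node 0 (S = 125): V_0 = e^(−0.06)·[0.7106·1.7718 + 0.2894·18.3024] = 6.1745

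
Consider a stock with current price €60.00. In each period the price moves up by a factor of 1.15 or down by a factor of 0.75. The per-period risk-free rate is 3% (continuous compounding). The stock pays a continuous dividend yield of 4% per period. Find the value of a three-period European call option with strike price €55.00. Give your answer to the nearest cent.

Per-period risk-free factor R = e^0.03 = 1.0305; dividend-adjusted growth = e^(0.03−0.04) = 0.9900.
Risk-neutral probability p = (0.9900 − 0.75)/(1.15 − 0.75) = 0.2400/0.4000 = 0.6001
Terminal stock prices: S_uuu = 91.25, S_uud = 59.51, S_udd = 38.81, S_ddd = 25.31
Terminal payoffs (S − K): max(36.25, 0) = 36.25, max(4.512, 0) = 4.512, max(-16.19, 0) = 0, max(-29.69, 0) = 0
Node uu (S = 79.35): V_uu = e^(−0.03)·[0.6001·36.2525 + 0.3999·4.5125] = 22.8641
Node ud (S = 51.75): V_ud = e^(−0.03)·[0.6001·4.5125 + 0.3999·0.0000] = 2.6280
Node dd (S = 33.75): V_dd = e^(−0.03)·[0.6001·0.0000 + 0.3999·0.0000] = 0.0000
Node u (S = 69): V_u = e^(−0.03)·[0.6001·22.8641 + 0.3999·2.6280] = 14.3356
Node d (S = 45): V_d = e^(−0.03)·[0.6001·2.6280 + 0.3999·0.0000] = 1.5305
Node 0 (S = 60): V_0 = e^(−0.03)·[0.6001·14.3356 + 0.3999·1.5305] = 8.9428

€8.94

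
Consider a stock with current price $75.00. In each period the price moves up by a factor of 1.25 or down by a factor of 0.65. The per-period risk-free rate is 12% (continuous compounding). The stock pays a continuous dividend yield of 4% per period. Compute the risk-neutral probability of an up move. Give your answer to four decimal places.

Per-period risk-free factor R = e^0.12 = 1.1275; dividend-adjusted growth = e^(0.12−0.04) = 1.0833.
Risk-neutral probability p = (1.0833 − 0.65)/(1.25 − 0.65) = 0.4333/0.6000 = 0.7221

p = 0.7221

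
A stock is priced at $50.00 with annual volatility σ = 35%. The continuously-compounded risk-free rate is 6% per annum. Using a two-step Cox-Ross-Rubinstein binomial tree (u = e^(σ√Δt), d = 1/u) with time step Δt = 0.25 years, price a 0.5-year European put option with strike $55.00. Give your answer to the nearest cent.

$7.23

CRR parameters: u = e^(σ√Δt) = e^(0.35·√0.25) = 1.1912, d = 1/u = 0.8395
Per-period rate: rΔt = 0.06·0.25 = 0.015, so R = e^0.015 = 1.0151
Risk-neutral probability p = (e^0.015 − 0.8395)/(1.1912 − 0.8395) = 0.1757/0.3518 = 0.4993
Terminal stock prices: S_uu = 70.95, S_ud = 50, S_dd = 35.23
Terminal payoffs (K − S): max(-15.95, 0) = 0, max(5, 0) = 5, max(19.77, 0) = 19.77
Node u (S = 59.56): V_u = e^(−0.015)·[0.4993·0.0000 + 0.5007·5.0000] = 2.4661
Node d (S = 41.97): V_d = e^(−0.015)·[0.4993·5.0000 + 0.5007·19.7656] = 12.2083
Node 0 (S = 50): V_0 = e^(−0.015)·[0.4993·2.4661 + 0.5007·12.2083] = 7.2345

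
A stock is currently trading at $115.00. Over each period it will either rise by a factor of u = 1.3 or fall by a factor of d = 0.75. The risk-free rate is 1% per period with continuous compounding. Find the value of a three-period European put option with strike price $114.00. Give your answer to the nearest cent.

$20.75

Risk-neutral probability p = (e^0.01 − 0.75)/(1.3 − 0.75) = 0.2601/0.5500 = 0.4728
Terminal stock prices: S_uuu = 252.7, S_uud = 145.8, S_udd = 84.09, S_ddd = 48.52
Terminal payoffs (K − S): max(-138.7, 0) = 0, max(-31.76, 0) = 0, max(29.91, 0) = 29.91, max(65.48, 0) = 65.48
Node uu (S = 194.4): V_uu = e^(−0.01)·[0.4728·0.0000 + 0.5272·0.0000] = 0.0000
Node ud (S = 112.1): V_ud = e^(−0.01)·[0.4728·0.0000 + 0.5272·29.9062] = 15.6091
Node dd (S = 64.69): V_dd = e^(−0.01)·[0.4728·29.9062 + 0.5272·65.4844] = 48.1782
Node u (S = 149.5): V_u = e^(−0.01)·[0.4728·0.0000 + 0.5272·15.6091] = 8.1470
Node d (S = 86.25): V_d = e^(−0.01)·[0.4728·15.6091 + 0.5272·48.1782] = 32.4528
Node 0 (S = 115): V_0 = e^(−0.01)·[0.4728·8.1470 + 0.5272·32.4528] = 20.7520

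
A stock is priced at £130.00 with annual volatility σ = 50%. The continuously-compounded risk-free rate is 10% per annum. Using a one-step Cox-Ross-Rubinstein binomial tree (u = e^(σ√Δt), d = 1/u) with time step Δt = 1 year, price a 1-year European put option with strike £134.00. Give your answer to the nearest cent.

CRR parameters: u = e^(σ√Δt) = e^(0.5·√1) = 1.6487, d = 1/u = 0.6065
Per-period rate: rΔt = 0.1·1 = 0.1, so R = e^0.1 = 1.1052
Risk-neutral probability p = (e^0.1 − 0.6065)/(1.6487 − 0.6065) = 0.4986/1.0422 = 0.4785
Terminal stock prices: S_u = 214.3, S_d = 78.85
Terminal payoffs (K − S): max(-80.33, 0) = 0, max(55.15, 0) = 55.15
Node 0 (S = 130): V_0 = e^(−0.1)·[0.4785·0.0000 + 0.5215·55.1510] = 26.0266

£26.03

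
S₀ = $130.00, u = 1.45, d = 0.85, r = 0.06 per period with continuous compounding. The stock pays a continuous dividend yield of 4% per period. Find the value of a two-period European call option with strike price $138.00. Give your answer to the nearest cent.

Per-period risk-free factor R = e^0.06 = 1.0618; dividend-adjusted growth = e^(0.06−0.04) = 1.0202.
Risk-neutral probability p = (1.0202 − 0.85)/(1.45 − 0.85) = 0.1702/0.6000 = 0.2837
Terminal stock prices: S_uu = 273.3, S_ud = 160.2, S_dd = 93.92
Terminal payoffs (S − K): max(135.3, 0) = 135.3, max(22.22, 0) = 22.22, max(-44.08, 0) = 0
Node u (S = 188.5): V_u = e^(−0.06)·[0.2837·135.3250 + 0.7163·22.2250] = 51.1453
Node d (S = 110.5): V_d = e^(−0.06)·[0.2837·22.2250 + 0.7163·0.0000] = 5.9374
Node 0 (S = 130): V_0 = e^(−0.06)·[0.2837·51.1453 + 0.7163·5.9374] = 17.6689

$17.67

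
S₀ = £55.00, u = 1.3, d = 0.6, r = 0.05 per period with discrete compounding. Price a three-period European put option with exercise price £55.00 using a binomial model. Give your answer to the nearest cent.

£7.91

Risk-neutral probability p = (1 + 0.05 − 0.6)/(1.3 − 0.6) = 0.4500/0.7000 = 0.6429
Terminal stock prices: S_uuu = 120.8, S_uud = 55.77, S_udd = 25.74, S_ddd = 11.88
Terminal payoffs (K − S): max(-65.84, 0) = 0, max(-0.77, 0) = 0, max(29.26, 0) = 29.26, max(43.12, 0) = 43.12
Node uu (S = 92.95): V_uu = 1/1.05·[0.6429·0.0000 + 0.3571·0.0000] = 0.0000
Node ud (S = 42.9): V_ud = 1/1.05·[0.6429·0.0000 + 0.3571·29.2600] = 9.9524
Node dd (S = 19.8): V_dd = 1/1.05·[0.6429·29.2600 + 0.3571·43.1200] = 32.5810
Node u (S = 71.5): V_u = 1/1.05·[0.6429·0.0000 + 0.3571·9.9524] = 3.3852
Node d (S = 33): V_d = 1/1.05·[0.6429·9.9524 + 0.3571·32.5810] = 17.1753
Node 0 (S = 55): V_0 = 1/1.05·[0.6429·3.3852 + 0.3571·17.1753] = 7.9145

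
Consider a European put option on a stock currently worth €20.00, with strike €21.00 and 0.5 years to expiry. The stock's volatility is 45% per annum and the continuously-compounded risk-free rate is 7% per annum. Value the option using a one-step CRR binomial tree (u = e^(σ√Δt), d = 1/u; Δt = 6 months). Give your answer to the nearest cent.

€3.26

CRR parameters: u = e^(σ√Δt) = e^(0.45·√0.5) = 1.3746, d = 1/u = 0.7275
Per-period rate: rΔt = 0.07·0.5 = 0.035, so R = e^0.035 = 1.0356
Risk-neutral probability p = (e^0.035 − 0.7275)/(1.3746 − 0.7275) = 0.3082/0.6472 = 0.4762
Terminal stock prices: S_u = 27.49, S_d = 14.55
Terminal payoffs (K − S): max(-6.493, 0) = 0, max(6.451, 0) = 6.451
Node 0 (S = 20): V_0 = e^(−0.035)·[0.4762·0.0000 + 0.5238·6.4508] = 3.2630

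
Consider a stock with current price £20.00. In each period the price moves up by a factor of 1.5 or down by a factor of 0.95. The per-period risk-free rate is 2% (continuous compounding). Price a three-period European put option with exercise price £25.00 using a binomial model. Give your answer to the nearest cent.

£4.91

Risk-neutral probability p = (e^0.02 − 0.95)/(1.5 − 0.95) = 0.0702/0.5500 = 0.1276
Terminal stock prices: S_uuu = 67.5, S_uud = 42.75, S_udd = 27.07, S_ddd = 17.15
Terminal payoffs (K − S): max(-42.5, 0) = 0, max(-17.75, 0) = 0, max(-2.075, 0) = 0, max(7.853, 0) = 7.853
Node uu (S = 45): V_uu = e^(−0.02)·[0.1276·0.0000 + 0.8724·0.0000] = 0.0000
Node ud (S = 28.5): V_ud = e^(−0.02)·[0.1276·0.0000 + 0.8724·0.0000] = 0.0000
Node dd (S = 18.05): V_dd = e^(−0.02)·[0.1276·0.0000 + 0.8724·7.8525] = 6.7146
Node u (S = 30): V_u = e^(−0.02)·[0.1276·0.0000 + 0.8724·0.0000] = 0.0000
Node d (S = 19): V_d = e^(−0.02)·[0.1276·0.0000 + 0.8724·6.7146] = 5.7415
Node 0 (S = 20): V_0 = e^(−0.02)·[0.1276·0.0000 + 0.8724·5.7415] = 4.9095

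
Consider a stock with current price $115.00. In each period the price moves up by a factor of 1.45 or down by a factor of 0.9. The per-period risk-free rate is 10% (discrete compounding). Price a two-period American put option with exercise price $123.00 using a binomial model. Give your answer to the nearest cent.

Risk-neutral probability p = (1 + 0.1 − 0.9)/(1.45 − 0.9) = 0.2000/0.5500 = 0.3636
Terminal stock prices: S_uu = 241.8, S_ud = 150.1, S_dd = 93.15
Terminal payoffs (K − S): max(-118.8, 0) = 0, max(-27.08, 0) = 0, max(29.85, 0) = 29.85
Node u (S = 166.8): continuation = 1/1.1·[0.3636·0.0000 + 0.6364·0.0000] = 0.0000; exercise value = 0.0000 ≤ continuation, so V_u = 0.0000
Node d (S = 103.5): continuation = 1/1.1·[0.3636·0.0000 + 0.6364·29.8500] = 17.2686; exercise value = 19.5000 > continuation, so V_d = 19.5000 (exercise)
Node 0 (S = 115): continuation = 1/1.1·[0.3636·0.0000 + 0.6364·19.5000] = 11.2810; exercise value = 8.0000 ≤ continuation, so V_0 = 11.2810

$11.28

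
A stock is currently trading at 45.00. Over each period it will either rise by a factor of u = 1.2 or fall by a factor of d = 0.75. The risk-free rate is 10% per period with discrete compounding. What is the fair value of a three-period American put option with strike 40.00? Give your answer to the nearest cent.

1.54

Risk-neutral probability p = (1 + 0.1 − 0.75)/(1.2 − 0.75) = 0.3500/0.4500 = 0.7778
Terminal stock prices: S_uuu = 77.76, S_uud = 48.6, S_udd = 30.38, S_ddd = 18.98
Terminal payoffs (K − S): max(-37.76, 0) = 0, max(-8.6, 0) = 0, max(9.625, 0) = 9.625, max(21.02, 0) = 21.02
Node uu (S = 64.8): continuation = 1/1.1·[0.7778·0.0000 + 0.2222·0.0000] = 0.0000; exercise value = 0.0000 ≤ continuation, so V_uu = 0.0000
Node ud (S = 40.5): continuation = 1/1.1·[0.7778·0.0000 + 0.2222·9.6250] = 1.9444; exercise value = 0.0000 ≤ continuation, so V_ud = 1.9444
Node dd (S = 25.31): continuation = 1/1.1·[0.7778·9.6250 + 0.2222·21.0156] = 11.0511; exercise value = 14.6875 > continuation, so V_dd = 14.6875 (exercise)
Node u (S = 54): continuation = 1/1.1·[0.7778·0.0000 + 0.2222·1.9444] = 0.3928; exercise value = 0.0000 ≤ continuation, so V_u = 0.3928
Node d (S = 33.75): continuation = 1/1.1·[0.7778·1.9444 + 0.2222·14.6875] = 4.3420; exercise value = 6.2500 > continuation, so V_d = 6.2500 (exercise)
Node 0 (S = 45): continuation = 1/1.1·[0.7778·0.3928 + 0.2222·6.2500] = 1.5404; exercise value = 0.0000 ≤ continuation, so V_0 = 1.5404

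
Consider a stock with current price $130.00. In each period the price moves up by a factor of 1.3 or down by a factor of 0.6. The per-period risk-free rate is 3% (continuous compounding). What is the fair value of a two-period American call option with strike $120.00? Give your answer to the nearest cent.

Risk-neutral probability p = (e^0.03 − 0.6)/(1.3 − 0.6) = 0.4305/0.7000 = 0.6149
Terminal stock prices: S_uu = 219.7, S_ud = 101.4, S_dd = 46.8
Terminal payoffs (S − K): max(99.7, 0) = 99.7, max(-18.6, 0) = 0, max(-73.2, 0) = 0
Node u (S = 169): continuation = e^(−0.03)·[0.6149·99.7000 + 0.3851·0.0000] = 59.4971; exercise value = 49.0000 ≤ continuation, so V_u = 59.4971
Node d (S = 78): continuation = e^(−0.03)·[0.6149·0.0000 + 0.3851·0.0000] = 0.0000; exercise value = 0.0000 ≤ continuation, so V_d = 0.0000
Node 0 (S = 130): continuation = e^(−0.03)·[0.6149·59.4971 + 0.3851·0.0000] = 35.5055; exercise value = 10.0000 ≤ continuation, so V_0 = 35.5055

$35.51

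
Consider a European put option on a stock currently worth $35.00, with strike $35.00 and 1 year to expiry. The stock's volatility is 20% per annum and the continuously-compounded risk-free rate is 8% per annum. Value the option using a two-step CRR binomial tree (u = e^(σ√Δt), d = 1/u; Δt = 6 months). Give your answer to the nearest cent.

$1.22

CRR parameters: u = e^(σ√Δt) = e^(0.2·√0.5) = 1.1519, d = 1/u = 0.8681
Per-period rate: rΔt = 0.08·0.5 = 0.04, so R = e^0.04 = 1.0408
Risk-neutral probability p = (e^0.04 − 0.8681)/(1.1519 − 0.8681) = 0.1727/0.2838 = 0.6085
Terminal stock prices: S_uu = 46.44, S_ud = 35, S_dd = 26.38
Terminal payoffs (K − S): max(-11.44, 0) = 0, max(0, 0) = 0, max(8.623, 0) = 8.623
Node u (S = 40.32): V_u = e^(−0.04)·[0.6085·0.0000 + 0.3915·0.0000] = 0.0000
Node d (S = 30.38): V_d = e^(−0.04)·[0.6085·0.0000 + 0.3915·8.6227] = 3.2433
Node 0 (S = 35): V_0 = e^(−0.04)·[0.6085·0.0000 + 0.3915·3.2433] = 1.2199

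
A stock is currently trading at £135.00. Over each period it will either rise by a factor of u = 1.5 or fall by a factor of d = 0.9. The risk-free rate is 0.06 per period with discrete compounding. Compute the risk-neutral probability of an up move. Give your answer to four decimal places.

Risk-neutral probability p = (1 + 0.06 − 0.9)/(1.5 − 0.9) = 0.1600/0.6000 = 0.2667

p = 0.2667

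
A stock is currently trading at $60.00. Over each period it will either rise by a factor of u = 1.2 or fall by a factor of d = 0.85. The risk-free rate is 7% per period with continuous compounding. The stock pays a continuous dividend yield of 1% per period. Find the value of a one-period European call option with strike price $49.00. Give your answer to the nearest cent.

Per-period risk-free factor R = e^0.07 = 1.0725; dividend-adjusted growth = e^(0.07−0.01) = 1.0618.
Risk-neutral probability p = (1.0618 − 0.85)/(1.2 − 0.85) = 0.2118/0.3500 = 0.6052
Terminal stock prices: S_u = 72, S_d = 51
Terminal payoffs (S − K): max(23, 0) = 23, max(2, 0) = 2
Node 0 (S = 60): V_0 = e^(−0.07)·[0.6052·23.0000 + 0.3948·2.0000] = 13.7157

$13.72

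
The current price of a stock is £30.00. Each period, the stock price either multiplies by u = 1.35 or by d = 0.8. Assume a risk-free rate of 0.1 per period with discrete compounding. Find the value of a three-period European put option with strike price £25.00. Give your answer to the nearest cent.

Risk-neutral probability p = (1 + 0.1 − 0.8)/(1.35 − 0.8) = 0.3000/0.5500 = 0.5455
Terminal stock prices: S_uuu = 73.81, S_uud = 43.74, S_udd = 25.92, S_ddd = 15.36
Terminal payoffs (K − S): max(-48.81, 0) = 0, max(-18.74, 0) = 0, max(-0.92, 0) = 0, max(9.64, 0) = 9.64
Node uu (S = 54.68): V_uu = 1/1.1·[0.5455·0.0000 + 0.4545·0.0000] = 0.0000
Node ud (S = 32.4): V_ud = 1/1.1·[0.5455·0.0000 + 0.4545·0.0000] = 0.0000
Node dd (S = 19.2): V_dd = 1/1.1·[0.5455·0.0000 + 0.4545·9.6400] = 3.9835
Node u (S = 40.5): V_u = 1/1.1·[0.5455·0.0000 + 0.4545·0.0000] = 0.0000
Node d (S = 24): V_d = 1/1.1·[0.5455·0.0000 + 0.4545·3.9835] = 1.6461
Node 0 (S = 30): V_0 = 1/1.1·[0.5455·0.0000 + 0.4545·1.6461] = 0.6802

£0.68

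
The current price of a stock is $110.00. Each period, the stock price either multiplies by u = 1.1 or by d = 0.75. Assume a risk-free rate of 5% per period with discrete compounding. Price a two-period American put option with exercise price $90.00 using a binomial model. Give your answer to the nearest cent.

$1.02

Risk-neutral probability p = (1 + 0.05 − 0.75)/(1.1 − 0.75) = 0.3000/0.3500 = 0.8571
Terminal stock prices: S_uu = 133.1, S_ud = 90.75, S_dd = 61.88
Terminal payoffs (K − S): max(-43.1, 0) = 0, max(-0.75, 0) = 0, max(28.12, 0) = 28.12
Node u (S = 121): continuation = 1/1.05·[0.8571·0.0000 + 0.1429·0.0000] = 0.0000; exercise value = 0.0000 ≤ continuation, so V_u = 0.0000
Node d (S = 82.5): continuation = 1/1.05·[0.8571·0.0000 + 0.1429·28.1250] = 3.8265; exercise value = 7.5000 > continuation, so V_d = 7.5000 (exercise)
Node 0 (S = 110): continuation = 1/1.05·[0.8571·0.0000 + 0.1429·7.5000] = 1.0204; exercise value = 0.0000 ≤ continuation, so V_0 = 1.0204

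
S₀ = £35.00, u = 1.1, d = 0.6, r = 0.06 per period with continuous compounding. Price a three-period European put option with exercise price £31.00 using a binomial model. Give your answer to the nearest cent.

Risk-neutral probability p = (e^0.06 − 0.6)/(1.1 − 0.6) = 0.4618/0.5000 = 0.9237
Terminal stock prices: S_uuu = 46.59, S_uud = 25.41, S_udd = 13.86, S_ddd = 7.56
Terminal payoffs (K − S): max(-15.59, 0) = 0, max(5.59, 0) = 5.59, max(17.14, 0) = 17.14, max(23.44, 0) = 23.44
Node uu (S = 42.35): V_uu = e^(−0.06)·[0.9237·0.0000 + 0.0763·5.5900] = 0.4018
Node ud (S = 23.1): V_ud = e^(−0.06)·[0.9237·5.5900 + 0.0763·17.1400] = 6.0947
Node dd (S = 12.6): V_dd = e^(−0.06)·[0.9237·17.1400 + 0.0763·23.4400] = 16.5947
Node u (S = 38.5): V_u = e^(−0.06)·[0.9237·0.4018 + 0.0763·6.0947] = 0.7876
Node d (S = 21): V_d = e^(−0.06)·[0.9237·6.0947 + 0.0763·16.5947] = 6.4945
Node 0 (S = 35): V_0 = e^(−0.06)·[0.9237·0.7876 + 0.0763·6.4945] = 1.1520

£1.15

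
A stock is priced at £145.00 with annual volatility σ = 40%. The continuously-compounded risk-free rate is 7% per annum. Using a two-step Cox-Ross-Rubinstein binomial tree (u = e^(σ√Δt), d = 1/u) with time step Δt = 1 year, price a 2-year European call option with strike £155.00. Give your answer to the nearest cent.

£34.94

CRR parameters: u = e^(σ√Δt) = e^(0.4·√1) = 1.4918, d = 1/u = 0.6703
Per-period rate: rΔt = 0.07·1 = 0.07, so R = e^0.07 = 1.0725
Risk-neutral probability p = (e^0.07 − 0.6703)/(1.4918 − 0.6703) = 0.4022/0.8215 = 0.4896
Terminal stock prices: S_uu = 322.7, S_ud = 145, S_dd = 65.15
Terminal payoffs (S − K): max(167.7, 0) = 167.7, max(-10, 0) = 0, max(-89.85, 0) = 0
Node u (S = 216.3): V_u = e^(−0.07)·[0.4896·167.7034 + 0.5104·0.0000] = 76.5527
Node d (S = 97.2): V_d = e^(−0.07)·[0.4896·0.0000 + 0.5104·0.0000] = 0.0000
Node 0 (S = 145): V_0 = e^(−0.07)·[0.4896·76.5527 + 0.5104·0.0000] = 34.9445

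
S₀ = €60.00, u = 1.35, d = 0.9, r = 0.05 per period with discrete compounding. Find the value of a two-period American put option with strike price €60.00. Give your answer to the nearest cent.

€4.60

Risk-neutral probability p = (1 + 0.05 − 0.9)/(1.35 − 0.9) = 0.1500/0.4500 = 0.3333
Terminal stock prices: S_uu = 109.4, S_ud = 72.9, S_dd = 48.6
Terminal payoffs (K − S): max(-49.35, 0) = 0, max(-12.9, 0) = 0, max(11.4, 0) = 11.4
Node u (S = 81): continuation = 1/1.05·[0.3333·0.0000 + 0.6667·0.0000] = 0.0000; exercise value = 0.0000 ≤ continuation, so V_u = 0.0000
Node d (S = 54): continuation = 1/1.05·[0.3333·0.0000 + 0.6667·11.4000] = 7.2381; exercise value = 6.0000 ≤ continuation, so V_d = 7.2381
Node 0 (S = 60): continuation = 1/1.05·[0.3333·0.0000 + 0.6667·7.2381] = 4.5956; exercise value = 0.0000 ≤ continuation, so V_0 = 4.5956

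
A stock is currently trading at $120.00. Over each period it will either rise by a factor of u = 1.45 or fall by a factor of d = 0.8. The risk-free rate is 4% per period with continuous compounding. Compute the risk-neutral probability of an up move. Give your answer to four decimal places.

Risk-neutral probability p = (e^0.04 − 0.8)/(1.45 − 0.8) = 0.2408/0.6500 = 0.3705

p = 0.3705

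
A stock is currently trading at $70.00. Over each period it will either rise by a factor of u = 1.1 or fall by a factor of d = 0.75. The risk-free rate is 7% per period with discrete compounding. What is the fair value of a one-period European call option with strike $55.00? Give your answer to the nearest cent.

Risk-neutral probability p = (1 + 0.07 − 0.75)/(1.1 − 0.75) = 0.3200/0.3500 = 0.9143
Terminal stock prices: S_u = 77, S_d = 52.5
Terminal payoffs (S − K): max(22, 0) = 22, max(-2.5, 0) = 0
Node 0 (S = 70): V_0 = 1/1.07·[0.9143·22.0000 + 0.0857·0.0000] = 18.7984

$18.80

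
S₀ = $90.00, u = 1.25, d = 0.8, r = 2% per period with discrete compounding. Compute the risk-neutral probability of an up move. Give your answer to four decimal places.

Risk-neutral probability p = (1 + 0.02 − 0.8)/(1.25 − 0.8) = 0.2200/0.4500 = 0.4889

p = 0.4889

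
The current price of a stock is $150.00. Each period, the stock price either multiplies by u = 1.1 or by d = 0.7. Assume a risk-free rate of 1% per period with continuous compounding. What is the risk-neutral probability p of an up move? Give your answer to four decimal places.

p = 0.7751

Risk-neutral probability p = (e^0.01 − 0.7)/(1.1 − 0.7) = 0.3101/0.4000 = 0.7751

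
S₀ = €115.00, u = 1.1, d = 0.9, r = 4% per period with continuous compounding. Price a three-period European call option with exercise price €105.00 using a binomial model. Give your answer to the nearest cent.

€22.78

Risk-neutral probability p = (e^0.04 − 0.9)/(1.1 − 0.9) = 0.1408/0.2000 = 0.7041
Terminal stock prices: S_uuu = 153.1, S_uud = 125.2, S_udd = 102.5, S_ddd = 83.84
Terminal payoffs (S − K): max(48.07, 0) = 48.07, max(20.24, 0) = 20.24, max(-2.535, 0) = 0, max(-21.16, 0) = 0
Node uu (S = 139.2): V_uu = e^(−0.04)·[0.7041·48.0650 + 0.2959·20.2350] = 38.2671
Node ud (S = 113.9): V_ud = e^(−0.04)·[0.7041·20.2350 + 0.2959·0.0000] = 13.6879
Node dd (S = 93.15): V_dd = e^(−0.04)·[0.7041·0.0000 + 0.2959·0.0000] = 0.0000
Node u (S = 126.5): V_u = e^(−0.04)·[0.7041·38.2671 + 0.2959·13.6879] = 29.7777
Node d (S = 103.5): V_d = e^(−0.04)·[0.7041·13.6879 + 0.2959·0.0000] = 9.2592
Node 0 (S = 115): V_0 = e^(−0.04)·[0.7041·29.7777 + 0.2959·9.2592] = 22.7758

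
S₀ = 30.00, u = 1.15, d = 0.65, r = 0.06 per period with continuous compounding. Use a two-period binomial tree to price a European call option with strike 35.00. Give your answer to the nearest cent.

Risk-neutral probability p = (e^0.06 − 0.65)/(1.15 − 0.65) = 0.4118/0.5000 = 0.8237
Terminal stock prices: S_uu = 39.67, S_ud = 22.43, S_dd = 12.68
Terminal payoffs (S − K): max(4.675, 0) = 4.675, max(-12.57, 0) = 0, max(-22.32, 0) = 0
Node u (S = 34.5): V_u = e^(−0.06)·[0.8237·4.6750 + 0.1763·0.0000] = 3.6264
Node d (S = 19.5): V_d = e^(−0.06)·[0.8237·0.0000 + 0.1763·0.0000] = 0.0000
Node 0 (S = 30): V_0 = e^(−0.06)·[0.8237·3.6264 + 0.1763·0.0000] = 2.8130

2.81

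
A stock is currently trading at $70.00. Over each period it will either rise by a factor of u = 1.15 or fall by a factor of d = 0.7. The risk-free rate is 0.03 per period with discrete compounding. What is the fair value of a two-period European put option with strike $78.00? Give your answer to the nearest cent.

$10.91

Risk-neutral probability p = (1 + 0.03 − 0.7)/(1.15 − 0.7) = 0.3300/0.4500 = 0.7333
Terminal stock prices: S_uu = 92.57, S_ud = 56.35, S_dd = 34.3
Terminal payoffs (K − S): max(-14.57, 0) = 0, max(21.65, 0) = 21.65, max(43.7, 0) = 43.7
Node u (S = 80.5): V_u = 1/1.03·[0.7333·0.0000 + 0.2667·21.6500] = 5.6052
Node d (S = 49): V_d = 1/1.03·[0.7333·21.6500 + 0.2667·43.7000] = 26.7282
Node 0 (S = 70): V_0 = 1/1.03·[0.7333·5.6052 + 0.2667·26.7282] = 10.9107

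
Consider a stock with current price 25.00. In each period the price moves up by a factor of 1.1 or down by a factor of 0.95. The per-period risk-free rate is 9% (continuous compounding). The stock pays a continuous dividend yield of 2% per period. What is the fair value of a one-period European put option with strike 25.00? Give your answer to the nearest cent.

Per-period risk-free factor R = e^0.09 = 1.0942; dividend-adjusted growth = e^(0.09−0.02) = 1.0725.
Risk-neutral probability p = (1.0725 − 0.95)/(1.1 − 0.95) = 0.1225/0.1500 = 0.8167
Terminal stock prices: S_u = 27.5, S_d = 23.75
Terminal payoffs (K − S): max(-2.5, 0) = 0, max(1.25, 0) = 1.25
Node 0 (S = 25): V_0 = e^(−0.09)·[0.8167·0.0000 + 0.1833·1.2500] = 0.2094

0.21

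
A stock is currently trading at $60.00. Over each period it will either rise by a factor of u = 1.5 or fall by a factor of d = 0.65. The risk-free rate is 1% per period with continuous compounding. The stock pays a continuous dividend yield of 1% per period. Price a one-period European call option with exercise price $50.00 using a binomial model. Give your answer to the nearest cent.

Per-period risk-free factor R = e^0.01 = 1.0101; dividend-adjusted growth = e^(0.01−0.01) = 1.0000.
Risk-neutral probability p = (1.0000 − 0.65)/(1.5 − 0.65) = 0.3500/0.8500 = 0.4118
Terminal stock prices: S_u = 90, S_d = 39
Terminal payoffs (S − K): max(40, 0) = 40, max(-11, 0) = 0
Node 0 (S = 60): V_0 = e^(−0.01)·[0.4118·40.0000 + 0.5882·0.0000] = 16.3067

$16.31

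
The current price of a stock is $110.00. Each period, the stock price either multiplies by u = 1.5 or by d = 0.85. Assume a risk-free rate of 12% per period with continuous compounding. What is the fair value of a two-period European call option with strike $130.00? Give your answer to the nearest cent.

Risk-neutral probability p = (e^0.12 − 0.85)/(1.5 − 0.85) = 0.2775/0.6500 = 0.4269
Terminal stock prices: S_uu = 247.5, S_ud = 140.2, S_dd = 79.47
Terminal payoffs (S − K): max(117.5, 0) = 117.5, max(10.25, 0) = 10.25, max(-50.53, 0) = 0
Node u (S = 165): V_u = e^(−0.12)·[0.4269·117.5000 + 0.5731·10.2500] = 49.7003
Node d (S = 93.5): V_d = e^(−0.12)·[0.4269·10.2500 + 0.5731·0.0000] = 3.8811
Node 0 (S = 110): V_0 = e^(−0.12)·[0.4269·49.7003 + 0.5731·3.8811] = 20.7913

$20.79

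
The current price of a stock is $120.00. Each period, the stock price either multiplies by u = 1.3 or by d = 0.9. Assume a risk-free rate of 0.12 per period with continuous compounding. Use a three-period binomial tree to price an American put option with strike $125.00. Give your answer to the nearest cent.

Risk-neutral probability p = (e^0.12 − 0.9)/(1.3 − 0.9) = 0.2275/0.4000 = 0.5687
Terminal stock prices: S_uuu = 263.6, S_uud = 182.5, S_udd = 126.4, S_ddd = 87.48
Terminal payoffs (K − S): max(-138.6, 0) = 0, max(-57.52, 0) = 0, max(-1.36, 0) = 0, max(37.52, 0) = 37.52
Node uu (S = 202.8): continuation = e^(−0.12)·[0.5687·0.0000 + 0.4313·0.0000] = 0.0000; exercise value = 0.0000 ≤ continuation, so V_uu = 0.0000
Node ud (S = 140.4): continuation = e^(−0.12)·[0.5687·0.0000 + 0.4313·0.0000] = 0.0000; exercise value = 0.0000 ≤ continuation, so V_ud = 0.0000
Node dd (S = 97.2): continuation = e^(−0.12)·[0.5687·0.0000 + 0.4313·37.5200] = 14.3511; exercise value = 27.8000 > continuation, so V_dd = 27.8000 (exercise)
Node u (S = 156): continuation = e^(−0.12)·[0.5687·0.0000 + 0.4313·0.0000] = 0.0000; exercise value = 0.0000 ≤ continuation, so V_u = 0.0000
Node d (S = 108): continuation = e^(−0.12)·[0.5687·0.0000 + 0.4313·27.8000] = 10.6333; exercise value = 17.0000 > continuation, so V_d = 17.0000 (exercise)
Node 0 (S = 120): continuation = e^(−0.12)·[0.5687·0.0000 + 0.4313·17.0000] = 6.5024; exercise value = 5.0000 ≤ continuation, so V_0 = 6.5024

$6.50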